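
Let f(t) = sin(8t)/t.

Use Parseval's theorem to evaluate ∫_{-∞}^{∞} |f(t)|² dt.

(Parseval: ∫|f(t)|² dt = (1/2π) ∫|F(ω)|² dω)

∫|f(t)|² dt = 8 \pi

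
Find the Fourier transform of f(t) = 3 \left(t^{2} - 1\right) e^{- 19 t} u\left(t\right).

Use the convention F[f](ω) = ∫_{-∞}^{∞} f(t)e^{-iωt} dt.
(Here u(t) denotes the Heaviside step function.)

F(ω) = \frac{3 \left(2 i \omega - \left(i \omega + 19\right)^{3} + 38\right)}{\left(i \omega + 19\right)^{4}}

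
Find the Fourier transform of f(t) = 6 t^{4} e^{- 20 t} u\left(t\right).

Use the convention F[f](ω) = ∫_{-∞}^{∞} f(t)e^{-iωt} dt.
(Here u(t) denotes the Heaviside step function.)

F(ω) = \frac{144}{\left(i \omega + 20\right)^{5}}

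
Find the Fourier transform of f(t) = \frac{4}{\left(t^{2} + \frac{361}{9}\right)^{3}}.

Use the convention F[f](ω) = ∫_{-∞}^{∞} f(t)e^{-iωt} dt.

F(ω) = \frac{27 \pi \left(361 \omega^{2} + 171 \left|{\omega}\right| + 27\right) e^{- \frac{19 \left|{\omega}\right|}{3}}}{4952198}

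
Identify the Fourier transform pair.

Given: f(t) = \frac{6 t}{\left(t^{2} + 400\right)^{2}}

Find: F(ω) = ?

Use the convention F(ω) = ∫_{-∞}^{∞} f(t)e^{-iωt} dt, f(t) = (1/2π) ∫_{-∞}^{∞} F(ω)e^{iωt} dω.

F(ω) = - \frac{3 i \pi \omega e^{- 20 \left|{\omega}\right|}}{20}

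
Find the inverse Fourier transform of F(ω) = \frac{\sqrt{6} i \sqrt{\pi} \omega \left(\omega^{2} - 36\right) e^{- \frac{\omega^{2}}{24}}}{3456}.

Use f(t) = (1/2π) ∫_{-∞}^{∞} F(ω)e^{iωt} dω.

f(t) = 3 t^{3} e^{- 6 t^{2}}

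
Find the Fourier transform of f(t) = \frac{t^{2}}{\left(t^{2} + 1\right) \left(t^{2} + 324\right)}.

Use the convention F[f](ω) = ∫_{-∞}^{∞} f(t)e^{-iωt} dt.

F(ω) = \frac{\pi \left(18 - e^{17 \left|{\omega}\right|}\right) e^{- 18 \left|{\omega}\right|}}{323}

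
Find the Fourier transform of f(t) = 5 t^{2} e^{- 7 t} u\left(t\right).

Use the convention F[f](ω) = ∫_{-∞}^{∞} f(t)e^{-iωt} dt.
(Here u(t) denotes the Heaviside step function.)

F(ω) = \frac{10}{\left(i \omega + 7\right)^{3}}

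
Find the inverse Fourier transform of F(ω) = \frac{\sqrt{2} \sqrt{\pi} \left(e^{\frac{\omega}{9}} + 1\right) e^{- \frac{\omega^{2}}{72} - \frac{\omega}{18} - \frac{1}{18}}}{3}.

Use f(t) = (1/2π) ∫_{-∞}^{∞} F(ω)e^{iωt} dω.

f(t) = 4 e^{- 18 t^{2}} \cos{\left(2 t \right)}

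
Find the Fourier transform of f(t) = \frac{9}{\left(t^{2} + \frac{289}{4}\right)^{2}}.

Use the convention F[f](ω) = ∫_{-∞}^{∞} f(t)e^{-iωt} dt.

F(ω) = \frac{18 \pi \left(17 \left|{\omega}\right| + 2\right) e^{- \frac{17 \left|{\omega}\right|}{2}}}{4913}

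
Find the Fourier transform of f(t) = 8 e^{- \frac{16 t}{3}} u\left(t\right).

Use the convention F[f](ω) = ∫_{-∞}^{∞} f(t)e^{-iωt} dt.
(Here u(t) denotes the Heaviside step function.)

F(ω) = \frac{24}{3 i \omega + 16}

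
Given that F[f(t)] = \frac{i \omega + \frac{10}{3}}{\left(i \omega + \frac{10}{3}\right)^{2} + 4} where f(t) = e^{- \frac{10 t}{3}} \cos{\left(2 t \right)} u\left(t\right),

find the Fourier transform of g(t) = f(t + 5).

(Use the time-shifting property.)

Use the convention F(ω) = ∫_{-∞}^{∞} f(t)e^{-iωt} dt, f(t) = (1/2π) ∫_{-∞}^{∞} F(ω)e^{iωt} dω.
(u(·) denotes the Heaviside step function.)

F[g](ω) = \frac{\left(9 i \omega + 30\right) e^{5 i \omega}}{\left(3 i \omega + 10\right)^{2} + 36}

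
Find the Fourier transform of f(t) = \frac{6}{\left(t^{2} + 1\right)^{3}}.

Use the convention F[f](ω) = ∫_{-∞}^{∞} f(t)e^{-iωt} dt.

F(ω) = \frac{3 \pi \left(\omega^{2} + 3 \left|{\omega}\right| + 3\right) e^{- \left|{\omega}\right|}}{4}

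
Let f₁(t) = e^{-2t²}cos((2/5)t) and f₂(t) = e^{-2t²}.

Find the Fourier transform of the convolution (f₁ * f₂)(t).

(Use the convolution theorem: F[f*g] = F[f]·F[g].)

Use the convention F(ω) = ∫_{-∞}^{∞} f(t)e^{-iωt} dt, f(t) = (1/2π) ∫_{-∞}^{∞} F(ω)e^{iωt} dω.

F[f₁*f₂](ω) = \frac{\pi \left(e^{\frac{\omega}{5}} + 1\right) e^{- \frac{\omega^{2}}{4} - \frac{\omega}{10} - \frac{1}{50}}}{4}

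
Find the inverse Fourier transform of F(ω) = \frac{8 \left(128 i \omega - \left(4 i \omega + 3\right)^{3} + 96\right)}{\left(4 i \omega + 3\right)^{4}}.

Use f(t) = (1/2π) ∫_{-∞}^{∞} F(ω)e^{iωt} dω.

f(t) = 2 \left(t^{2} - 1\right) e^{- \frac{3 t}{4}} u\left(t\right)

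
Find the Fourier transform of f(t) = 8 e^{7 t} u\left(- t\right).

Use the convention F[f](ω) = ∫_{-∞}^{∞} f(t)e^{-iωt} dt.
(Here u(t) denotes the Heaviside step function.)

F(ω) = - \frac{8}{i \omega - 7}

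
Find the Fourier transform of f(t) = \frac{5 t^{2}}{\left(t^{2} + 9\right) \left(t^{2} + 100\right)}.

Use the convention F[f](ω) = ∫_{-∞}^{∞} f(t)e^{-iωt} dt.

F(ω) = \frac{5 \pi \left(10 - 3 e^{7 \left|{\omega}\right|}\right) e^{- 10 \left|{\omega}\right|}}{91}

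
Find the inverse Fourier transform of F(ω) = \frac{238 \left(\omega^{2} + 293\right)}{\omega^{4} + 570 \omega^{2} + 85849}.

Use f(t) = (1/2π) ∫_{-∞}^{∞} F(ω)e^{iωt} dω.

f(t) = 7 e^{- 17 \left|{t}\right|} \cos{\left(2 \left|{t}\right| \right)}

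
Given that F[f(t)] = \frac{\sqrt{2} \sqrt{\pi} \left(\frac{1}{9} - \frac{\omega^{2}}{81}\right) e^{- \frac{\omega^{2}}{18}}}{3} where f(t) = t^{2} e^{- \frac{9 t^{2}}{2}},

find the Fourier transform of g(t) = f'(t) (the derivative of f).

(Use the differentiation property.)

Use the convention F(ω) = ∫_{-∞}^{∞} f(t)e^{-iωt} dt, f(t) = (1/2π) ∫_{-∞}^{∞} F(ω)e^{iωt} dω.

F[g](ω) = \frac{\sqrt{2} i \sqrt{\pi} \omega \left(9 - \omega^{2}\right) e^{- \frac{\omega^{2}}{18}}}{243}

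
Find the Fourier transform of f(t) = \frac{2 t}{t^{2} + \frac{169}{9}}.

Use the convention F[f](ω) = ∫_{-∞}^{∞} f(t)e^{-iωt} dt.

F(ω) = - 2 i \pi e^{- \frac{13 \left|{\omega}\right|}{3}} \operatorname{sign}{\left(\omega \right)}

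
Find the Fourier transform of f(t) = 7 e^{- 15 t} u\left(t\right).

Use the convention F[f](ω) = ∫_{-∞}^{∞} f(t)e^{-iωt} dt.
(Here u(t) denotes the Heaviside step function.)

F(ω) = \frac{7}{i \omega + 15}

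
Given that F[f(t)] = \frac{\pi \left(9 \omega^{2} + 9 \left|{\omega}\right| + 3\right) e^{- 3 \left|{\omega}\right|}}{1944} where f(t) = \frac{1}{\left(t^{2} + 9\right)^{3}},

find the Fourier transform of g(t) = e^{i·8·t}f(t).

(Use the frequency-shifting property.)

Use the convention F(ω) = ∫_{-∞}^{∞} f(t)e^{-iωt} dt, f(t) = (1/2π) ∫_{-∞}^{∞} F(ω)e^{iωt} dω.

F[g](ω) = \frac{\pi \left(3 \left(\omega - 8\right)^{2} + 3 \left|{\omega - 8}\right| + 1\right) e^{- 3 \left|{\omega - 8}\right|}}{648}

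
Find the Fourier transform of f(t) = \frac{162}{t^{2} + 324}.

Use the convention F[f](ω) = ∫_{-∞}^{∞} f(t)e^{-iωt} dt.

F(ω) = 9 \pi e^{- 18 \left|{\omega}\right|}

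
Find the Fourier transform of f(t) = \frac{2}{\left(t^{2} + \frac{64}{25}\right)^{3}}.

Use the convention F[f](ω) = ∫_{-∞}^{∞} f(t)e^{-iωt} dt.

F(ω) = \frac{125 \pi \left(64 \omega^{2} + 120 \left|{\omega}\right| + 75\right) e^{- \frac{8 \left|{\omega}\right|}{5}}}{131072}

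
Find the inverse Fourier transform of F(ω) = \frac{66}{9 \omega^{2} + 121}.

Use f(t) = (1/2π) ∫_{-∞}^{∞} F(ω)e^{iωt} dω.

f(t) = e^{- \frac{11 \left|{t}\right|}{3}}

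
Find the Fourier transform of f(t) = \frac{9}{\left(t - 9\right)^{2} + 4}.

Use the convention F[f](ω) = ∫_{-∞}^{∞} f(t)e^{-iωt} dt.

F(ω) = \frac{9 \pi e^{- 9 i \omega - 2 \left|{\omega}\right|}}{2}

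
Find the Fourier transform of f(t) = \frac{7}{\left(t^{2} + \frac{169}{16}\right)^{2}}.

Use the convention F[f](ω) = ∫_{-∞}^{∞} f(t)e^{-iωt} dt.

F(ω) = \frac{56 \pi \left(13 \left|{\omega}\right| + 4\right) e^{- \frac{13 \left|{\omega}\right|}{4}}}{2197}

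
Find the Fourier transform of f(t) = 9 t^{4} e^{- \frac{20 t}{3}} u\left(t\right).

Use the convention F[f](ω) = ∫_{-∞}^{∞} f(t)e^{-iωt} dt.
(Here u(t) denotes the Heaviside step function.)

F(ω) = \frac{52488}{\left(3 i \omega + 20\right)^{5}}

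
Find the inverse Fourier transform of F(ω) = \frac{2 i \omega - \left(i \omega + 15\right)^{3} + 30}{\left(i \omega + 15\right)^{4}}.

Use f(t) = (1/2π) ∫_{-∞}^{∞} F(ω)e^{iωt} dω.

f(t) = \left(t^{2} - 1\right) e^{- 15 t} u\left(t\right)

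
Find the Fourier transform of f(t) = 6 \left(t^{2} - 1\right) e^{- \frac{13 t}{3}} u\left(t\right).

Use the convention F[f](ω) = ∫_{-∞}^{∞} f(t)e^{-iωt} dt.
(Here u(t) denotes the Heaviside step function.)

F(ω) = \frac{18 \left(54 i \omega - \left(3 i \omega + 13\right)^{3} + 234\right)}{\left(3 i \omega + 13\right)^{4}}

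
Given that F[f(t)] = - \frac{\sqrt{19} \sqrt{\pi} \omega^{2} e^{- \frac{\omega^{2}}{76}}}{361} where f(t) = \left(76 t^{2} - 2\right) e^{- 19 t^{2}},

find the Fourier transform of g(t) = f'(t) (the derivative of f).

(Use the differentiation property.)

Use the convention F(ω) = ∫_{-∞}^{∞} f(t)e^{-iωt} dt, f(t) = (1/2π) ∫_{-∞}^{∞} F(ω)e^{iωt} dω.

F[g](ω) = - \frac{\sqrt{19} i \sqrt{\pi} \omega^{3} e^{- \frac{\omega^{2}}{76}}}{361}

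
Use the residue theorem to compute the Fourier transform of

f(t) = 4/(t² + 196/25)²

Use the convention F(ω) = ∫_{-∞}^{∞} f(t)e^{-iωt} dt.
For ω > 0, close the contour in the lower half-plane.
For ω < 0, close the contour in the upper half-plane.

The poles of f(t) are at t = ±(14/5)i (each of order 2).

Let g(z) = f(z)e^{-iωz}; for large |z| the factor e^{-iωz} decays in the lower half-plane when ω > 0 and in the upper half-plane when ω < 0.

Case ω > 0 (lower half-plane, clockwise contour ⇒ F(ω) = -2πi·ΣRes):
  Res_{z = - \frac{14 i}{5}} g(z) = \frac{25 i \left(14 \omega + 5\right) e^{- \frac{14 \omega}{5}}}{2744} (pole of order 2)
  F(ω) = -2πi·ΣRes = \frac{25 \pi \left(14 \omega + 5\right) e^{- \frac{14 \omega}{5}}}{1372}

Case ω < 0 (upper half-plane, counterclockwise contour ⇒ F(ω) = +2πi·ΣRes):
  Res_{z = \frac{14 i}{5}} g(z) = \frac{25 i \left(14 \omega - 5\right) e^{\frac{14 \omega}{5}}}{2744} (pole of order 2)
  F(ω) = 2πi·ΣRes = \frac{25 \pi \left(5 - 14 \omega\right) e^{\frac{14 \omega}{5}}}{1372}

Both cases combine into a single formula in |ω|:

F(ω) = \frac{25 \pi \left(14 \left|{\omega}\right| + 5\right) e^{- \frac{14 \left|{\omega}\right|}{5}}}{1372}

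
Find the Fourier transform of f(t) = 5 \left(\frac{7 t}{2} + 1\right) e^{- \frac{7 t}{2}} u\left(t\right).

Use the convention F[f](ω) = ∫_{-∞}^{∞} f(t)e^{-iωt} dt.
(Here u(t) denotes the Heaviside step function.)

F(ω) = \frac{20 \left(- i \omega - 7\right)}{4 \omega^{2} - 28 i \omega - 49}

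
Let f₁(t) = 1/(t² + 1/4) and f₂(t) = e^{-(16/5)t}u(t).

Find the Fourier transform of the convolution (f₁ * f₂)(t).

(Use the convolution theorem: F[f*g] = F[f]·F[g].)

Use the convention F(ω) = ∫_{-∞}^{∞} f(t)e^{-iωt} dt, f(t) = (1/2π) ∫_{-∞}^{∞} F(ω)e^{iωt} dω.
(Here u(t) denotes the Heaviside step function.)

F[f₁*f₂](ω) = \frac{10 \pi e^{- \frac{\left|{\omega}\right|}{2}}}{5 i \omega + 16}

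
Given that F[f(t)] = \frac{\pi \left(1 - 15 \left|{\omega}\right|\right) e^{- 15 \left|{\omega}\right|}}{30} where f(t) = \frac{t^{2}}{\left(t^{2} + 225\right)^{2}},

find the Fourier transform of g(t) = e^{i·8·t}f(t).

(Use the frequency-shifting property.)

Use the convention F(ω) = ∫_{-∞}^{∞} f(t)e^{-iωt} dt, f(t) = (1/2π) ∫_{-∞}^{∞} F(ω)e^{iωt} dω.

F[g](ω) = \frac{\pi \left(1 - 15 \left|{\omega - 8}\right|\right) e^{- 15 \left|{\omega - 8}\right|}}{30}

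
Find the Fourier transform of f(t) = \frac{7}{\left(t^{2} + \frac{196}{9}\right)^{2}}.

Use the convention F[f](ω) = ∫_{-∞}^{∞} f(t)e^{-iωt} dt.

F(ω) = \frac{9 \pi \left(14 \left|{\omega}\right| + 3\right) e^{- \frac{14 \left|{\omega}\right|}{3}}}{784}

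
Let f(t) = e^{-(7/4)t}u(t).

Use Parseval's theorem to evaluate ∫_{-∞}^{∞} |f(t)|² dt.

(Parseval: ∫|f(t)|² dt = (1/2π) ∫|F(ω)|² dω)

∫|f(t)|² dt = \frac{2}{7}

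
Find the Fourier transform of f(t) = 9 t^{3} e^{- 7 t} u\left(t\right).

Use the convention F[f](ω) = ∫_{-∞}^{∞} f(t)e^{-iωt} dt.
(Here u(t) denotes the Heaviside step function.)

F(ω) = \frac{54}{\left(i \omega + 7\right)^{4}}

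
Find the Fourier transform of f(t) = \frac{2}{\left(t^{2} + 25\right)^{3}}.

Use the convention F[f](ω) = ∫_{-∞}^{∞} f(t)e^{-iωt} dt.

F(ω) = \frac{\pi \left(25 \omega^{2} + 15 \left|{\omega}\right| + 3\right) e^{- 5 \left|{\omega}\right|}}{12500}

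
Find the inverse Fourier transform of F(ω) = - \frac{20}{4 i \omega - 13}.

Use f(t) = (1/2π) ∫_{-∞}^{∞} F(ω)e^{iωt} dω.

f(t) = 5 e^{\frac{13 t}{4}} u\left(- t\right)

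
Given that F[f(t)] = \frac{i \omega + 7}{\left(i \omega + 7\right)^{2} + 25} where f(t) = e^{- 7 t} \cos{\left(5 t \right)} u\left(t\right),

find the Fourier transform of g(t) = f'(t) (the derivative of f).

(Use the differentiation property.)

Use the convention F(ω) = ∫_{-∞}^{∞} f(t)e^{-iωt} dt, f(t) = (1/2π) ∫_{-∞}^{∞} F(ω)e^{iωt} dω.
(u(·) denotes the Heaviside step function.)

F[g](ω) = \frac{i \omega \left(i \omega + 7\right)}{\left(i \omega + 7\right)^{2} + 25}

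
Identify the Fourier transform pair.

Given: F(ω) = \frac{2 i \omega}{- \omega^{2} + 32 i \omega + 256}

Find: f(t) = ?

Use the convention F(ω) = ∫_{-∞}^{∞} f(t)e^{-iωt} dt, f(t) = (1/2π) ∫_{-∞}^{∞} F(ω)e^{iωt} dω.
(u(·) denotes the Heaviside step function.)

f(t) = 2 \left(1 - 16 t\right) e^{- 16 t} u\left(t\right)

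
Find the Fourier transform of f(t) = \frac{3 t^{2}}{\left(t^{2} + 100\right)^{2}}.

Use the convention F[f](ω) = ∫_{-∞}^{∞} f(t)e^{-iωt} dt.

F(ω) = \frac{3 \pi \left(1 - 10 \left|{\omega}\right|\right) e^{- 10 \left|{\omega}\right|}}{20}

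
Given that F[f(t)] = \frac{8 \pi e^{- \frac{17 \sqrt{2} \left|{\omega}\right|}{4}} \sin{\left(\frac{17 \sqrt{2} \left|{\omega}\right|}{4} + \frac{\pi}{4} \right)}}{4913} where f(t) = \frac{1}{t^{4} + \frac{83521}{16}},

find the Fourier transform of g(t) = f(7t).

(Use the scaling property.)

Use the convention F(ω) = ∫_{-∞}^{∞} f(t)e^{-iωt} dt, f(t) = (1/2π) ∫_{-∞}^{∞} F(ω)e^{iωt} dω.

F[g](ω) = \frac{8 \pi e^{- \frac{17 \sqrt{2} \left|{\omega}\right|}{28}} \sin{\left(\frac{17 \sqrt{2} \left|{\omega}\right|}{28} + \frac{\pi}{4} \right)}}{34391}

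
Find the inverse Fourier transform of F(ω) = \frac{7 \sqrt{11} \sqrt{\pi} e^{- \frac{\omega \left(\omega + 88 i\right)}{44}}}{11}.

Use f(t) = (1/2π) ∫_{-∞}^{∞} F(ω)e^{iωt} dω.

f(t) = 7 e^{- 11 \left(t - 2\right)^{2}}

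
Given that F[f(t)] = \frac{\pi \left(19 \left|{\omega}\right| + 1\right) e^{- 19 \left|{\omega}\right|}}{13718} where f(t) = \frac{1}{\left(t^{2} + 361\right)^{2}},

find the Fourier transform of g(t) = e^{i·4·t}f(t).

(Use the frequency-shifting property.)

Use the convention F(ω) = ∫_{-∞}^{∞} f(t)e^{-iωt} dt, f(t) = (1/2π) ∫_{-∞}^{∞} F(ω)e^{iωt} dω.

F[g](ω) = \frac{\pi \left(19 \left|{\omega - 4}\right| + 1\right) e^{- 19 \left|{\omega - 4}\right|}}{13718}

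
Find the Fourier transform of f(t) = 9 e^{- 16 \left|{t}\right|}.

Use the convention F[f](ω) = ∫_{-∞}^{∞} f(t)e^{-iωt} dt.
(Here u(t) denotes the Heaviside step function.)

F(ω) = \frac{288}{\omega^{2} + 256}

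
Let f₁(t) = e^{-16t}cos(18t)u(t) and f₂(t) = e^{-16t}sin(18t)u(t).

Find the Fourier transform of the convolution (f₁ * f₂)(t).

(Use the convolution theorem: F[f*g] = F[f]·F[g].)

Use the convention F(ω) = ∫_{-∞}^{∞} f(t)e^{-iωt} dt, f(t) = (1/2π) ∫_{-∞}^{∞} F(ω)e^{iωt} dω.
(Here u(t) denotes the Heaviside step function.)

F[f₁*f₂](ω) = \frac{18 \left(i \omega + 16\right)}{\left(\left(i \omega + 16\right)^{2} + 324\right)^{2}}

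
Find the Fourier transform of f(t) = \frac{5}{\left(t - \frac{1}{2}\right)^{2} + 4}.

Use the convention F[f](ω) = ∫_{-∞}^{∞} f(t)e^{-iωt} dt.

F(ω) = \frac{5 \pi e^{- \frac{i \omega}{2} - 2 \left|{\omega}\right|}}{2}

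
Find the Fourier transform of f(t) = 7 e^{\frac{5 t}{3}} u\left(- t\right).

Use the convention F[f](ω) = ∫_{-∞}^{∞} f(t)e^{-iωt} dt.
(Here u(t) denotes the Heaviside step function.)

F(ω) = - \frac{21}{3 i \omega - 5}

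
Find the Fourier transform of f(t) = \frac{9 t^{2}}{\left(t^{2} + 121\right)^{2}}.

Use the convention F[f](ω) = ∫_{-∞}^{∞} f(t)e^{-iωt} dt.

F(ω) = \frac{9 \pi \left(1 - 11 \left|{\omega}\right|\right) e^{- 11 \left|{\omega}\right|}}{22}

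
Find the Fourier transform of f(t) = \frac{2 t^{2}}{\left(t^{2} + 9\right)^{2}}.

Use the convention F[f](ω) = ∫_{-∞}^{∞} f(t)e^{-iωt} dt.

F(ω) = \frac{\pi \left(1 - 3 \left|{\omega}\right|\right) e^{- 3 \left|{\omega}\right|}}{3}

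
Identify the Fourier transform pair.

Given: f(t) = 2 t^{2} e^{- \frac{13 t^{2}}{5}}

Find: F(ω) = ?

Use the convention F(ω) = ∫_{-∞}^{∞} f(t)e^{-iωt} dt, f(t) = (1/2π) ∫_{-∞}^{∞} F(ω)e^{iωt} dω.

F(ω) = \frac{5 \sqrt{65} \sqrt{\pi} \left(26 - 5 \omega^{2}\right) e^{- \frac{5 \omega^{2}}{52}}}{4394}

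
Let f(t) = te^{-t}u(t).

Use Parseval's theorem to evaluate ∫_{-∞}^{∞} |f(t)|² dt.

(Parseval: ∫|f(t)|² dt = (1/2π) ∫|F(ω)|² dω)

∫|f(t)|² dt = \frac{1}{4}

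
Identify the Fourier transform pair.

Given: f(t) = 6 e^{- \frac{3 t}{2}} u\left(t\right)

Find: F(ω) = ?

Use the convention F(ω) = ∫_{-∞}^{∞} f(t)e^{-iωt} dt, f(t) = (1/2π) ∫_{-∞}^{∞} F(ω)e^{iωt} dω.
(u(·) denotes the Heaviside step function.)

F(ω) = \frac{12}{2 i \omega + 3}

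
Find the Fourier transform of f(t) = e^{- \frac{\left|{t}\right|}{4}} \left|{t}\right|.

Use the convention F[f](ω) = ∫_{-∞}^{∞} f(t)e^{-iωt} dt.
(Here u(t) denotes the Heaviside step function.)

F(ω) = \frac{32 \left(1 - 16 \omega^{2}\right)}{\left(16 \omega^{2} + 1\right)^{2}}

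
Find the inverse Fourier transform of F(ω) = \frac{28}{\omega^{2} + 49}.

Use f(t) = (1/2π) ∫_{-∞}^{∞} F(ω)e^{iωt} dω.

f(t) = 2 e^{- 7 \left|{t}\right|}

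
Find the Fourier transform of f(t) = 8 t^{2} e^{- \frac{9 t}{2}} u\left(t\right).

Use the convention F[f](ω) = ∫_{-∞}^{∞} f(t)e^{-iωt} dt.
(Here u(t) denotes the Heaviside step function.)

F(ω) = \frac{128}{\left(2 i \omega + 9\right)^{3}}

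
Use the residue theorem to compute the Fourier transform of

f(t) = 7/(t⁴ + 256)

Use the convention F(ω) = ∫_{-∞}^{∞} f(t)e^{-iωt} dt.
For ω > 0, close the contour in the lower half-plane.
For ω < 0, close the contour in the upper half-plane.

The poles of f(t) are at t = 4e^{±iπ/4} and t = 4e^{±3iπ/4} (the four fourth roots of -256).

Let g(z) = f(z)e^{-iωz}; for large |z| the factor e^{-iωz} decays in the lower half-plane when ω > 0 and in the upper half-plane when ω < 0.

Case ω > 0 (lower half-plane, clockwise contour ⇒ F(ω) = -2πi·ΣRes):
  Res_{z = - 2 \sqrt{2} - 2 \sqrt{2} i} g(z) = \frac{7 \sqrt{2} i \left(1 - i\right) e^{2 \sqrt{2} \omega \left(-1 + i\right)}}{512}
  Res_{z = 2 \sqrt{2} - 2 \sqrt{2} i} g(z) = \frac{7 \sqrt{2} i \left(1 + i\right) e^{- 2 \sqrt{2} \omega \left(1 + i\right)}}{512}
  F(ω) = -2πi·ΣRes = \frac{7 \sqrt{2} \pi \left(1 - i\right) \left(e^{4 \sqrt{2} i \omega} + i\right) e^{- 2 \sqrt{2} \omega \left(1 + i\right)}}{256} = \frac{7 \pi e^{- 2 \sqrt{2} \omega} \sin{\left(2 \sqrt{2} \omega + \frac{\pi}{4} \right)}}{64}

Case ω < 0 (upper half-plane, counterclockwise contour ⇒ F(ω) = +2πi·ΣRes):
  Res_{z = 2 \sqrt{2} + 2 \sqrt{2} i} g(z) = \frac{7 \sqrt{2} i \left(-1 + i\right) e^{2 \sqrt{2} \omega \left(1 - i\right)}}{512}
  Res_{z = - 2 \sqrt{2} + 2 \sqrt{2} i} g(z) = \frac{7 \sqrt{2} \left(1 - i\right) e^{2 \sqrt{2} \omega \left(1 + i\right)}}{512}
  F(ω) = 2πi·ΣRes = - \frac{7 \sqrt{2} i \pi \left(i \left(1 - i\right) e^{2 \sqrt{2} \omega \left(1 - i\right)} - \left(1 - i\right) e^{2 \sqrt{2} \omega \left(1 + i\right)}\right)}{256} = \frac{7 \pi e^{2 \sqrt{2} \omega} \cos{\left(2 \sqrt{2} \omega + \frac{\pi}{4} \right)}}{64}

Both cases combine into a single formula in |ω|:

F(ω) = \frac{7 \pi e^{- 2 \sqrt{2} \left|{\omega}\right|} \sin{\left(2 \sqrt{2} \left|{\omega}\right| + \frac{\pi}{4} \right)}}{64}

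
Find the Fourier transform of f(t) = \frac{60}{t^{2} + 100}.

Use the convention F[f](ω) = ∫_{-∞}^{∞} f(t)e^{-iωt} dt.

F(ω) = 6 \pi e^{- 10 \left|{\omega}\right|}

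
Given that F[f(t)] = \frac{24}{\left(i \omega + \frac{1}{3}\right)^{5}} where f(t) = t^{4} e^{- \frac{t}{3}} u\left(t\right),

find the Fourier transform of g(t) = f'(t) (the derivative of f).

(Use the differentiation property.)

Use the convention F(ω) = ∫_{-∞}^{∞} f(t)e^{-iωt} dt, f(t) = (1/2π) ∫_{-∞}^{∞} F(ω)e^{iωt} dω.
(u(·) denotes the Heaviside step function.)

F[g](ω) = \frac{5832 i \omega}{\left(3 i \omega + 1\right)^{5}}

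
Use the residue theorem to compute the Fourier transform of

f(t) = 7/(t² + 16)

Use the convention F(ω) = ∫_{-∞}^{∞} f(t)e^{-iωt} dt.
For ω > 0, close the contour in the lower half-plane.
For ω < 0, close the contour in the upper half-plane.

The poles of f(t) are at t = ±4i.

Let g(z) = f(z)e^{-iωz}; for large |z| the factor e^{-iωz} decays in the lower half-plane when ω > 0 and in the upper half-plane when ω < 0.

Case ω > 0 (lower half-plane, clockwise contour ⇒ F(ω) = -2πi·ΣRes):
  Res_{z = - 4 i} g(z) = \frac{7 i e^{- 4 \omega}}{8}
  F(ω) = -2πi·ΣRes = \frac{7 \pi e^{- 4 \omega}}{4}

Case ω < 0 (upper half-plane, counterclockwise contour ⇒ F(ω) = +2πi·ΣRes):
  Res_{z = 4 i} g(z) = - \frac{7 i e^{4 \omega}}{8}
  F(ω) = 2πi·ΣRes = \frac{7 \pi e^{4 \omega}}{4}

Both cases combine into a single formula in |ω|:

F(ω) = \frac{7 \pi e^{- 4 \left|{\omega}\right|}}{4}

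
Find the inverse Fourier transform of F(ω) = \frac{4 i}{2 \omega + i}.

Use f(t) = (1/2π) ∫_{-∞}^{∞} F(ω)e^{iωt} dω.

f(t) = 2 e^{\frac{t}{2}} u\left(- t\right)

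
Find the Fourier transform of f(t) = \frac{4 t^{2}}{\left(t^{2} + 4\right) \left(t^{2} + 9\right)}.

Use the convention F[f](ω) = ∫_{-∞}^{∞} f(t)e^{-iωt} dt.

F(ω) = \frac{4 \pi \left(3 - 2 e^{\left|{\omega}\right|}\right) e^{- 3 \left|{\omega}\right|}}{5}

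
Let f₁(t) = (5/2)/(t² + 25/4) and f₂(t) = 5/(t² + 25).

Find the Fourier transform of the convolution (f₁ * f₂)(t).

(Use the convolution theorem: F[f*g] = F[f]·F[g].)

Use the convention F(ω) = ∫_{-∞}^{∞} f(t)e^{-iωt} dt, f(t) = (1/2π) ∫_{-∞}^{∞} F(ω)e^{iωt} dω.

F[f₁*f₂](ω) = \pi^{2} e^{- \frac{15 \left|{\omega}\right|}{2}}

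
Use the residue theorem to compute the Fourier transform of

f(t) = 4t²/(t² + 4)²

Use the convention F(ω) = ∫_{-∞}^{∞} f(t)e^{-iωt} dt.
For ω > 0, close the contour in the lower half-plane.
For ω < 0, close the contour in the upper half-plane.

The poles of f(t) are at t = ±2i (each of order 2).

Let g(z) = f(z)e^{-iωz}; for large |z| the factor e^{-iωz} decays in the lower half-plane when ω > 0 and in the upper half-plane when ω < 0.

Case ω > 0 (lower half-plane, clockwise contour ⇒ F(ω) = -2πi·ΣRes):
  Res_{z = - 2 i} g(z) = i \left(\frac{1}{2} - \omega\right) e^{- 2 \omega} (pole of order 2)
  F(ω) = -2πi·ΣRes = \pi \left(1 - 2 \omega\right) e^{- 2 \omega}

Case ω < 0 (upper half-plane, counterclockwise contour ⇒ F(ω) = +2πi·ΣRes):
  Res_{z = 2 i} g(z) = i \left(- \omega - \frac{1}{2}\right) e^{2 \omega} (pole of order 2)
  F(ω) = 2πi·ΣRes = \pi \left(2 \omega + 1\right) e^{2 \omega}

Both cases combine into a single formula in |ω|:

F(ω) = \pi \left(1 - 2 \left|{\omega}\right|\right) e^{- 2 \left|{\omega}\right|}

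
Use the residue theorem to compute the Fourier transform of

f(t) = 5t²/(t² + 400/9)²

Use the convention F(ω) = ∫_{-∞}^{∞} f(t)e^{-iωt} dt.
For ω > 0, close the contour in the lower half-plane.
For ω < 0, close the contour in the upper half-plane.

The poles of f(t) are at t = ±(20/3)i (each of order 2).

Let g(z) = f(z)e^{-iωz}; for large |z| the factor e^{-iωz} decays in the lower half-plane when ω > 0 and in the upper half-plane when ω < 0.

Case ω > 0 (lower half-plane, clockwise contour ⇒ F(ω) = -2πi·ΣRes):
  Res_{z = - \frac{20 i}{3}} g(z) = \frac{i \left(3 - 20 \omega\right) e^{- \frac{20 \omega}{3}}}{16} (pole of order 2)
  F(ω) = -2πi·ΣRes = \frac{\pi \left(3 - 20 \omega\right) e^{- \frac{20 \omega}{3}}}{8}

Case ω < 0 (upper half-plane, counterclockwise contour ⇒ F(ω) = +2πi·ΣRes):
  Res_{z = \frac{20 i}{3}} g(z) = \frac{i \left(- 20 \omega - 3\right) e^{\frac{20 \omega}{3}}}{16} (pole of order 2)
  F(ω) = 2πi·ΣRes = \frac{\pi \left(20 \omega + 3\right) e^{\frac{20 \omega}{3}}}{8}

Both cases combine into a single formula in |ω|:

F(ω) = \frac{\pi \left(3 - 20 \left|{\omega}\right|\right) e^{- \frac{20 \left|{\omega}\right|}{3}}}{8}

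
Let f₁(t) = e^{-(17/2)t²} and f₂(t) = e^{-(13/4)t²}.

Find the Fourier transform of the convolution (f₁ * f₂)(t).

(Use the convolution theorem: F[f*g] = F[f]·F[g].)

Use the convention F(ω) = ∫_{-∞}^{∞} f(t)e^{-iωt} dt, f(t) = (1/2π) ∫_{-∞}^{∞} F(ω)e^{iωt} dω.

F[f₁*f₂](ω) = \frac{2 \sqrt{442} \pi e^{- \frac{47 \omega^{2}}{442}}}{221}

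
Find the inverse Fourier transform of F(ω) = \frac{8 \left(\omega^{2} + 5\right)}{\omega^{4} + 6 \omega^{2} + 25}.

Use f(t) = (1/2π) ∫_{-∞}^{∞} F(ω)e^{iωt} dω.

f(t) = 2 e^{- 2 \left|{t}\right|} \cos{\left(\left|{t}\right| \right)}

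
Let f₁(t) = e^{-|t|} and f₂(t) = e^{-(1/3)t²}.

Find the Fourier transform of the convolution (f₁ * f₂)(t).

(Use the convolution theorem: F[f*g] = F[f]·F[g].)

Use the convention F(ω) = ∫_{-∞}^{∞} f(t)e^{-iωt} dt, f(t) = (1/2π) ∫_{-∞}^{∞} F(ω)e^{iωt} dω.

F[f₁*f₂](ω) = \frac{2 \sqrt{3} \sqrt{\pi} e^{- \frac{3 \omega^{2}}{4}}}{\omega^{2} + 1}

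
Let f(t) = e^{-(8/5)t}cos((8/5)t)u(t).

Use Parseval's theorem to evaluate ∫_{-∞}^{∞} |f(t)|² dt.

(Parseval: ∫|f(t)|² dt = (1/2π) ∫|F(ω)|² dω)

∫|f(t)|² dt = \frac{15}{64}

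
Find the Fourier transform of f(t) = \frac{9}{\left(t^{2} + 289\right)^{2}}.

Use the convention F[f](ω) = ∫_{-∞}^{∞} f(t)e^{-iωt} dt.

F(ω) = \frac{9 \pi \left(17 \left|{\omega}\right| + 1\right) e^{- 17 \left|{\omega}\right|}}{9826}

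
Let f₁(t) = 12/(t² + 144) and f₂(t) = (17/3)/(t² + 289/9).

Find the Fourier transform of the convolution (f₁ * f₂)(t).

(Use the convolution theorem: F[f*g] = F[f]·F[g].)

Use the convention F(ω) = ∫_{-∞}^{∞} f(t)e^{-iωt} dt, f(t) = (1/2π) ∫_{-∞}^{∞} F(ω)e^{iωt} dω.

F[f₁*f₂](ω) = \pi^{2} e^{- \frac{53 \left|{\omega}\right|}{3}}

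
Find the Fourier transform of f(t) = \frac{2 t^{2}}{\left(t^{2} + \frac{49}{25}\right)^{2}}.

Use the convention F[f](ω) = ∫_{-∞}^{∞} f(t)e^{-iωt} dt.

F(ω) = \frac{\pi \left(5 - 7 \left|{\omega}\right|\right) e^{- \frac{7 \left|{\omega}\right|}{5}}}{7}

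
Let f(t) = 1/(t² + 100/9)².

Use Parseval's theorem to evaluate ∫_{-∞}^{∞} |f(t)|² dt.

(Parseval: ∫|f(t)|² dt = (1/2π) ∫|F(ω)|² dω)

∫|f(t)|² dt = \frac{2187 \pi}{32000000}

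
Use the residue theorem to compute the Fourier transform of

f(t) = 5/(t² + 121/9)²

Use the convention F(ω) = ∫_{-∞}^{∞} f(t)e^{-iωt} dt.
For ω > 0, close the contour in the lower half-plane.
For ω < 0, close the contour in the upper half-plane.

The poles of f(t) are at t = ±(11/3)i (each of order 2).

Let g(z) = f(z)e^{-iωz}; for large |z| the factor e^{-iωz} decays in the lower half-plane when ω > 0 and in the upper half-plane when ω < 0.

Case ω > 0 (lower half-plane, clockwise contour ⇒ F(ω) = -2πi·ΣRes):
  Res_{z = - \frac{11 i}{3}} g(z) = \frac{45 i \left(11 \omega + 3\right) e^{- \frac{11 \omega}{3}}}{5324} (pole of order 2)
  F(ω) = -2πi·ΣRes = \frac{45 \pi \left(11 \omega + 3\right) e^{- \frac{11 \omega}{3}}}{2662}

Case ω < 0 (upper half-plane, counterclockwise contour ⇒ F(ω) = +2πi·ΣRes):
  Res_{z = \frac{11 i}{3}} g(z) = \frac{45 i \left(11 \omega - 3\right) e^{\frac{11 \omega}{3}}}{5324} (pole of order 2)
  F(ω) = 2πi·ΣRes = \frac{45 \pi \left(3 - 11 \omega\right) e^{\frac{11 \omega}{3}}}{2662}

Both cases combine into a single formula in |ω|:

F(ω) = \frac{45 \pi \left(11 \left|{\omega}\right| + 3\right) e^{- \frac{11 \left|{\omega}\right|}{3}}}{2662}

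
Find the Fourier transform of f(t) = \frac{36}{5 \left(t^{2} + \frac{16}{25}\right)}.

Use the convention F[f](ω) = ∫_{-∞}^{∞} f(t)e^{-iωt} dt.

F(ω) = 9 \pi e^{- \frac{4 \left|{\omega}\right|}{5}}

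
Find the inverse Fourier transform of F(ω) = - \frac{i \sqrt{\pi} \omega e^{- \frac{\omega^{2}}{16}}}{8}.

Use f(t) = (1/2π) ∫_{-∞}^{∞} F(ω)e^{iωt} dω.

f(t) = 2 t e^{- 4 t^{2}}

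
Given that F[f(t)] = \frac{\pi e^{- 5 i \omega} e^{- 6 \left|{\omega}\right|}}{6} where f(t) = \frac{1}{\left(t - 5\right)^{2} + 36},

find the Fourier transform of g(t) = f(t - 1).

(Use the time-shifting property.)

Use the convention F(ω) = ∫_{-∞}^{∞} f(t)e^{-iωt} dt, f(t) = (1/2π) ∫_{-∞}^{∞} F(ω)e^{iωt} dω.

F[g](ω) = \frac{\pi e^{- 6 i \omega - 6 \left|{\omega}\right|}}{6}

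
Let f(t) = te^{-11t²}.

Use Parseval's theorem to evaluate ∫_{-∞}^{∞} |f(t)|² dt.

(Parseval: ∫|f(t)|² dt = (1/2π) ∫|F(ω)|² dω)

∫|f(t)|² dt = \frac{\sqrt{22} \sqrt{\pi}}{968}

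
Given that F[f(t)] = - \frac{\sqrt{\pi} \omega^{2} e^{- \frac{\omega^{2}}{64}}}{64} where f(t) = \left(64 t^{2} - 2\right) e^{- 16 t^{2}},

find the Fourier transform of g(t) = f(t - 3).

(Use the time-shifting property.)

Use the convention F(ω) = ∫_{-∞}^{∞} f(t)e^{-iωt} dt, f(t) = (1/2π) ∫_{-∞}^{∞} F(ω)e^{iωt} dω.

F[g](ω) = - \frac{\sqrt{\pi} \omega^{2} e^{- \frac{\omega \left(\omega + 192 i\right)}{64}}}{64}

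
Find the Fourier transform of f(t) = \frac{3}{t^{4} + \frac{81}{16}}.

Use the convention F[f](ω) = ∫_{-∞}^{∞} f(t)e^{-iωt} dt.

F(ω) = \frac{8 \pi e^{- \frac{3 \sqrt{2} \left|{\omega}\right|}{4}} \sin{\left(\frac{3 \sqrt{2} \left|{\omega}\right|}{4} + \frac{\pi}{4} \right)}}{9}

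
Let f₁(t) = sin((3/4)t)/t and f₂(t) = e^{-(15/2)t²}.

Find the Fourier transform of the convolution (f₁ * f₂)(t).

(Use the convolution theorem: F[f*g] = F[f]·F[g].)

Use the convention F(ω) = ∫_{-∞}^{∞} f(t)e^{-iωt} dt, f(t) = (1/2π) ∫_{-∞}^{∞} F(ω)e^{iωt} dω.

F[f₁*f₂](ω) = \begin{cases} \frac{\sqrt{30} \pi^{\frac{3}{2}} e^{- \frac{\omega^{2}}{30}}}{15} & \text{for}\: \omega > - \frac{3}{4} \wedge \omega < \frac{3}{4} \\0 & \text{otherwise} \end{cases}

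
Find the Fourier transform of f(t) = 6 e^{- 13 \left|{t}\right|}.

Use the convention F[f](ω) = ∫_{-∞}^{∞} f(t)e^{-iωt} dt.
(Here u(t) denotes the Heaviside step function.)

F(ω) = \frac{156}{\omega^{2} + 169}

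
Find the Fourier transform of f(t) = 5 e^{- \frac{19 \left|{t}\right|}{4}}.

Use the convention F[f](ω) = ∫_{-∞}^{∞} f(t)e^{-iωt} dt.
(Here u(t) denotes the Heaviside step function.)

F(ω) = \frac{760}{16 \omega^{2} + 361}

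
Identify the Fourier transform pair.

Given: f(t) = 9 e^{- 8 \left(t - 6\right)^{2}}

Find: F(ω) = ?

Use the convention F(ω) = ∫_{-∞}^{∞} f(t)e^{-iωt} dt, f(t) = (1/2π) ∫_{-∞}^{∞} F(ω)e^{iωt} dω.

F(ω) = \frac{9 \sqrt{2} \sqrt{\pi} e^{- \frac{\omega \left(\omega + 192 i\right)}{32}}}{4}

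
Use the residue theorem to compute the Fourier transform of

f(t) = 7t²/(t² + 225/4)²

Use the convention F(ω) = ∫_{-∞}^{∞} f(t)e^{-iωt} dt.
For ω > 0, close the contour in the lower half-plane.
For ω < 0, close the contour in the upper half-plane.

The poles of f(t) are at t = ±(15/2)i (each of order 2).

Let g(z) = f(z)e^{-iωz}; for large |z| the factor e^{-iωz} decays in the lower half-plane when ω > 0 and in the upper half-plane when ω < 0.

Case ω > 0 (lower half-plane, clockwise contour ⇒ F(ω) = -2πi·ΣRes):
  Res_{z = - \frac{15 i}{2}} g(z) = \frac{7 i \left(2 - 15 \omega\right) e^{- \frac{15 \omega}{2}}}{60} (pole of order 2)
  F(ω) = -2πi·ΣRes = \frac{7 \pi \left(2 - 15 \omega\right) e^{- \frac{15 \omega}{2}}}{30}

Case ω < 0 (upper half-plane, counterclockwise contour ⇒ F(ω) = +2πi·ΣRes):
  Res_{z = \frac{15 i}{2}} g(z) = \frac{7 i \left(- 15 \omega - 2\right) e^{\frac{15 \omega}{2}}}{60} (pole of order 2)
  F(ω) = 2πi·ΣRes = \frac{7 \pi \left(15 \omega + 2\right) e^{\frac{15 \omega}{2}}}{30}

Both cases combine into a single formula in |ω|:

F(ω) = \frac{7 \pi \left(2 - 15 \left|{\omega}\right|\right) e^{- \frac{15 \left|{\omega}\right|}{2}}}{30}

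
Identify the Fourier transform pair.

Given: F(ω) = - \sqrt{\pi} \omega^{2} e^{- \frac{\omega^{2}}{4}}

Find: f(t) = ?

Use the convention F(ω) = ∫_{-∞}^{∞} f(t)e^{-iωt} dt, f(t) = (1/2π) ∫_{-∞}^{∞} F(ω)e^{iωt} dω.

f(t) = \left(4 t^{2} - 2\right) e^{- t^{2}}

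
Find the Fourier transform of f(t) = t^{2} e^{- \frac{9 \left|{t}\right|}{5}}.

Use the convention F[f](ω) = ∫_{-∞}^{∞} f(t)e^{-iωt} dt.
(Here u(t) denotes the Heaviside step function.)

F(ω) = \frac{13500 \left(27 - 25 \omega^{2}\right)}{\left(25 \omega^{2} + 81\right)^{3}}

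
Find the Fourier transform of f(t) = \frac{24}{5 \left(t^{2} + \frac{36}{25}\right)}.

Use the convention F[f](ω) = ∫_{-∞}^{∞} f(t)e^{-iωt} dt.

F(ω) = 4 \pi e^{- \frac{6 \left|{\omega}\right|}{5}}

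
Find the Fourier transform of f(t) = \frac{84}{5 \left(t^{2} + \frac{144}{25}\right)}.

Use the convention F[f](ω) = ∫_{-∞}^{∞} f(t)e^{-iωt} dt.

F(ω) = 7 \pi e^{- \frac{12 \left|{\omega}\right|}{5}}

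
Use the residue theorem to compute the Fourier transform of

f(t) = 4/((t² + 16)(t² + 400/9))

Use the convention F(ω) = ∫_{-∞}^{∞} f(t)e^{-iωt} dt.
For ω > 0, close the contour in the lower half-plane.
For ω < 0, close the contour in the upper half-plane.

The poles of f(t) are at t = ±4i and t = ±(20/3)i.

Let g(z) = f(z)e^{-iωz}; for large |z| the factor e^{-iωz} decays in the lower half-plane when ω > 0 and in the upper half-plane when ω < 0.

Case ω > 0 (lower half-plane, clockwise contour ⇒ F(ω) = -2πi·ΣRes):
  Res_{z = - 4 i} g(z) = \frac{9 i e^{- 4 \omega}}{512}
  Res_{z = - \frac{20 i}{3}} g(z) = - \frac{27 i e^{- \frac{20 \omega}{3}}}{2560}
  F(ω) = -2πi·ΣRes = \frac{9 \pi e^{- 4 \omega}}{256} - \frac{27 \pi e^{- \frac{20 \omega}{3}}}{1280}

Case ω < 0 (upper half-plane, counterclockwise contour ⇒ F(ω) = +2πi·ΣRes):
  Res_{z = 4 i} g(z) = - \frac{9 i e^{4 \omega}}{512}
  Res_{z = \frac{20 i}{3}} g(z) = \frac{27 i e^{\frac{20 \omega}{3}}}{2560}
  F(ω) = 2πi·ΣRes = \frac{9 \pi \left(- 3 e^{\frac{20 \omega}{3}} + 5 e^{4 \omega}\right)}{1280}

Both cases combine into a single formula in |ω|:

F(ω) = \frac{9 \pi e^{- 4 \left|{\omega}\right|}}{256} - \frac{27 \pi e^{- \frac{20 \left|{\omega}\right|}{3}}}{1280}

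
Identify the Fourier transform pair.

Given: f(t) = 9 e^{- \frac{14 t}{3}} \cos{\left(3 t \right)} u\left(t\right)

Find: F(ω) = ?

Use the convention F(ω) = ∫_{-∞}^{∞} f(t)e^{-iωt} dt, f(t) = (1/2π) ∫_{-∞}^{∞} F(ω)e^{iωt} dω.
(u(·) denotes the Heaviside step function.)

F(ω) = \frac{27 \left(3 i \omega + 14\right)}{\left(3 i \omega + 14\right)^{2} + 81}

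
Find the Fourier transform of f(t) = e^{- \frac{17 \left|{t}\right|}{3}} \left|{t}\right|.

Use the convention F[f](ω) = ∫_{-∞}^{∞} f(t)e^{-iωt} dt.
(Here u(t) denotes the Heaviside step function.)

F(ω) = \frac{18 \left(289 - 9 \omega^{2}\right)}{\left(9 \omega^{2} + 289\right)^{2}}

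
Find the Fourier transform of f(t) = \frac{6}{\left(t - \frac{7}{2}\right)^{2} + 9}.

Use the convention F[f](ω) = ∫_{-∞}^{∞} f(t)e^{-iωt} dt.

F(ω) = 2 \pi e^{- \frac{7 i \omega}{2} - 3 \left|{\omega}\right|}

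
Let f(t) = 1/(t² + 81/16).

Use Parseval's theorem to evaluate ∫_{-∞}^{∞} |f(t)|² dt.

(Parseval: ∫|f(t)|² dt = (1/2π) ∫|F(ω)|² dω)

∫|f(t)|² dt = \frac{32 \pi}{729}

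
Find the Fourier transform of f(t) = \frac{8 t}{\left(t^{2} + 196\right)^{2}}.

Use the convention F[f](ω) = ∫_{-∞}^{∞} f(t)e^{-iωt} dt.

F(ω) = - \frac{2 i \pi \omega e^{- 14 \left|{\omega}\right|}}{7}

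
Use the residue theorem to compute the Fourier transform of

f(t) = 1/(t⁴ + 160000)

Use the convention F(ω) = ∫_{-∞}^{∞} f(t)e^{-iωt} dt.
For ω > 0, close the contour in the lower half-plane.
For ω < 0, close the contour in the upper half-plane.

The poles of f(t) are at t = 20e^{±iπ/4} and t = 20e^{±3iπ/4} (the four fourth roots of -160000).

Let g(z) = f(z)e^{-iωz}; for large |z| the factor e^{-iωz} decays in the lower half-plane when ω > 0 and in the upper half-plane when ω < 0.

Case ω > 0 (lower half-plane, clockwise contour ⇒ F(ω) = -2πi·ΣRes):
  Res_{z = - 10 \sqrt{2} - 10 \sqrt{2} i} g(z) = \frac{\sqrt{2} i \left(1 - i\right) e^{10 \sqrt{2} \omega \left(-1 + i\right)}}{64000}
  Res_{z = 10 \sqrt{2} - 10 \sqrt{2} i} g(z) = \frac{\sqrt{2} i \left(1 + i\right) e^{- 10 \sqrt{2} \omega \left(1 + i\right)}}{64000}
  F(ω) = -2πi·ΣRes = \frac{\sqrt{2} \pi \left(1 - i\right) \left(e^{20 \sqrt{2} i \omega} + i\right) e^{- 10 \sqrt{2} \omega \left(1 + i\right)}}{32000} = \frac{\pi e^{- 10 \sqrt{2} \omega} \sin{\left(10 \sqrt{2} \omega + \frac{\pi}{4} \right)}}{8000}

Case ω < 0 (upper half-plane, counterclockwise contour ⇒ F(ω) = +2πi·ΣRes):
  Res_{z = 10 \sqrt{2} + 10 \sqrt{2} i} g(z) = \frac{\sqrt{2} i \left(-1 + i\right) e^{10 \sqrt{2} \omega \left(1 - i\right)}}{64000}
  Res_{z = - 10 \sqrt{2} + 10 \sqrt{2} i} g(z) = \frac{\sqrt{2} \left(1 - i\right) e^{10 \sqrt{2} \omega \left(1 + i\right)}}{64000}
  F(ω) = 2πi·ΣRes = - \frac{\sqrt{2} i \pi \left(i \left(1 - i\right) e^{10 \sqrt{2} \omega \left(1 - i\right)} - \left(1 - i\right) e^{10 \sqrt{2} \omega \left(1 + i\right)}\right)}{32000} = \frac{\pi e^{10 \sqrt{2} \omega} \cos{\left(10 \sqrt{2} \omega + \frac{\pi}{4} \right)}}{8000}

Both cases combine into a single formula in |ω|:

F(ω) = \frac{\pi e^{- 10 \sqrt{2} \left|{\omega}\right|} \sin{\left(10 \sqrt{2} \left|{\omega}\right| + \frac{\pi}{4} \right)}}{8000}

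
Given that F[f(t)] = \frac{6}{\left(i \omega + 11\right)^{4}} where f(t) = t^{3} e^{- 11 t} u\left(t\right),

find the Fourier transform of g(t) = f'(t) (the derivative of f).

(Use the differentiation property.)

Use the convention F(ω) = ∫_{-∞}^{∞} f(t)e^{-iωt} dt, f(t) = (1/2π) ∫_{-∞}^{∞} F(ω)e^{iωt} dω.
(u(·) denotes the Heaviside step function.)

F[g](ω) = \frac{6 i \omega}{\left(i \omega + 11\right)^{4}}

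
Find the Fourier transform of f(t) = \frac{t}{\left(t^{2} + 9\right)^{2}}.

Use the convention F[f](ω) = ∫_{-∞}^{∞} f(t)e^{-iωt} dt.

F(ω) = - \frac{i \pi \omega e^{- 3 \left|{\omega}\right|}}{6}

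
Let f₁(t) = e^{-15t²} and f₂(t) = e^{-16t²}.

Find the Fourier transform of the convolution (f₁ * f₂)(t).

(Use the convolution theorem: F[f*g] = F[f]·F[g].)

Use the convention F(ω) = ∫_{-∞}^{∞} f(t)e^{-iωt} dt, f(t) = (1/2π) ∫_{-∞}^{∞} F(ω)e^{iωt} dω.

F[f₁*f₂](ω) = \frac{\sqrt{15} \pi e^{- \frac{31 \omega^{2}}{960}}}{60}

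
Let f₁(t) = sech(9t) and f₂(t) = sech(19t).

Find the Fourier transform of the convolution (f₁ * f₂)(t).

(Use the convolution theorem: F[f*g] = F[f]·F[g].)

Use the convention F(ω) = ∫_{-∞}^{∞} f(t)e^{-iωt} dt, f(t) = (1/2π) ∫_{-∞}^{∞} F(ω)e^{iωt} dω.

F[f₁*f₂](ω) = \frac{\pi^{2}}{171 \cosh{\left(\frac{\pi \omega}{38} \right)} \cosh{\left(\frac{\pi \omega}{18} \right)}}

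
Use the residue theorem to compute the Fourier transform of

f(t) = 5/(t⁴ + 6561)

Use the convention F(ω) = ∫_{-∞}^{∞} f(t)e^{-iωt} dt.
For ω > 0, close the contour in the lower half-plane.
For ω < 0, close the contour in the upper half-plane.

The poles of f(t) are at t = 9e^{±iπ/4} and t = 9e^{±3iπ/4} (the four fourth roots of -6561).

Let g(z) = f(z)e^{-iωz}; for large |z| the factor e^{-iωz} decays in the lower half-plane when ω > 0 and in the upper half-plane when ω < 0.

Case ω > 0 (lower half-plane, clockwise contour ⇒ F(ω) = -2πi·ΣRes):
  Res_{z = - \frac{9 \sqrt{2}}{2} - \frac{9 \sqrt{2} i}{2}} g(z) = \frac{5 \sqrt{2} i \left(1 - i\right) e^{\frac{9 \sqrt{2} \omega \left(-1 + i\right)}{2}}}{5832}
  Res_{z = \frac{9 \sqrt{2}}{2} - \frac{9 \sqrt{2} i}{2}} g(z) = \frac{5 \sqrt{2} i \left(1 + i\right) e^{- \frac{9 \sqrt{2} \omega \left(1 + i\right)}{2}}}{5832}
  F(ω) = -2πi·ΣRes = \frac{5 \sqrt{2} \pi \left(1 - i\right) \left(e^{9 \sqrt{2} i \omega} + i\right) e^{- \frac{9 \sqrt{2} \omega \left(1 + i\right)}{2}}}{2916} = \frac{5 \pi e^{- \frac{9 \sqrt{2} \omega}{2}} \sin{\left(\frac{9 \sqrt{2} \omega}{2} + \frac{\pi}{4} \right)}}{729}

Case ω < 0 (upper half-plane, counterclockwise contour ⇒ F(ω) = +2πi·ΣRes):
  Res_{z = \frac{9 \sqrt{2}}{2} + \frac{9 \sqrt{2} i}{2}} g(z) = \frac{5 \sqrt{2} i \left(-1 + i\right) e^{\frac{9 \sqrt{2} \omega \left(1 - i\right)}{2}}}{5832}
  Res_{z = - \frac{9 \sqrt{2}}{2} + \frac{9 \sqrt{2} i}{2}} g(z) = \frac{5 \sqrt{2} \left(1 - i\right) e^{\frac{9 \sqrt{2} \omega \left(1 + i\right)}{2}}}{5832}
  F(ω) = 2πi·ΣRes = - \frac{5 \sqrt{2} i \pi \left(i \left(1 - i\right) e^{\frac{9 \sqrt{2} \omega \left(1 - i\right)}{2}} - \left(1 - i\right) e^{\frac{9 \sqrt{2} \omega \left(1 + i\right)}{2}}\right)}{2916} = \frac{5 \pi e^{\frac{9 \sqrt{2} \omega}{2}} \cos{\left(\frac{9 \sqrt{2} \omega}{2} + \frac{\pi}{4} \right)}}{729}

Both cases combine into a single formula in |ω|:

F(ω) = \frac{5 \pi e^{- \frac{9 \sqrt{2} \left|{\omega}\right|}{2}} \sin{\left(\frac{9 \sqrt{2} \left|{\omega}\right|}{2} + \frac{\pi}{4} \right)}}{729}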